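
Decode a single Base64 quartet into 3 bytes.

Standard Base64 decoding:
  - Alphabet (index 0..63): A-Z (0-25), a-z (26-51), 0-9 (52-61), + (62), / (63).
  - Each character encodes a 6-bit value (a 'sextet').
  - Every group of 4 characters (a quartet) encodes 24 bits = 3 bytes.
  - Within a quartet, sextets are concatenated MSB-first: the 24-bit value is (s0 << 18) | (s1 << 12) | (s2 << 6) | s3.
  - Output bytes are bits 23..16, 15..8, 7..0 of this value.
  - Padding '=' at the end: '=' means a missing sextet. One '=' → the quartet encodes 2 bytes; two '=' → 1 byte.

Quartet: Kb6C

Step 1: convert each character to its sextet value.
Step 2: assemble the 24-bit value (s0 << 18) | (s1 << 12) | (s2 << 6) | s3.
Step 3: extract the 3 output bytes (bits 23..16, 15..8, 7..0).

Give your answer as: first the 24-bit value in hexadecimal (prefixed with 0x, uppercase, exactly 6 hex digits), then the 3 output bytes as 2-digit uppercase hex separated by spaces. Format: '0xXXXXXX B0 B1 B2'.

Answer: 0x29BE82 29 BE 82

Derivation:
Sextets: K=10, b=27, 6=58, C=2
24-bit: (10<<18) | (27<<12) | (58<<6) | 2
      = 0x280000 | 0x01B000 | 0x000E80 | 0x000002
      = 0x29BE82
Bytes: (v>>16)&0xFF=29, (v>>8)&0xFF=BE, v&0xFF=82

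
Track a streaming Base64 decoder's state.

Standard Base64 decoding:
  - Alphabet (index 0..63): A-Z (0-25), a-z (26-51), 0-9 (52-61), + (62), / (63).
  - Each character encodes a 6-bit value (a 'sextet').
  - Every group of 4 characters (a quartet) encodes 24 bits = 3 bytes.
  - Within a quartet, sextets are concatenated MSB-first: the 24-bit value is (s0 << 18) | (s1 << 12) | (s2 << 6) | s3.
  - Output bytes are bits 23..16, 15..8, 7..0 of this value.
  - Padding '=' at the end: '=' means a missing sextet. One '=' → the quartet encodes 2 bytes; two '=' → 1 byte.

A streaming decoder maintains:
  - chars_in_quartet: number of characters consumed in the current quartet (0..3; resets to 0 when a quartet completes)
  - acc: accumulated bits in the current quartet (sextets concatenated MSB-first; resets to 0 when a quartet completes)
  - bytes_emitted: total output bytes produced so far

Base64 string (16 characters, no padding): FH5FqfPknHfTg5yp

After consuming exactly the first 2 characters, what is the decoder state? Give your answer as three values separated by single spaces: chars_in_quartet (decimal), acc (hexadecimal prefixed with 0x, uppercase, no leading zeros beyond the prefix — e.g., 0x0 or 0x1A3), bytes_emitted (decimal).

Answer: 2 0x147 0

Derivation:
After char 0 ('F'=5): chars_in_quartet=1 acc=0x5 bytes_emitted=0
After char 1 ('H'=7): chars_in_quartet=2 acc=0x147 bytes_emitted=0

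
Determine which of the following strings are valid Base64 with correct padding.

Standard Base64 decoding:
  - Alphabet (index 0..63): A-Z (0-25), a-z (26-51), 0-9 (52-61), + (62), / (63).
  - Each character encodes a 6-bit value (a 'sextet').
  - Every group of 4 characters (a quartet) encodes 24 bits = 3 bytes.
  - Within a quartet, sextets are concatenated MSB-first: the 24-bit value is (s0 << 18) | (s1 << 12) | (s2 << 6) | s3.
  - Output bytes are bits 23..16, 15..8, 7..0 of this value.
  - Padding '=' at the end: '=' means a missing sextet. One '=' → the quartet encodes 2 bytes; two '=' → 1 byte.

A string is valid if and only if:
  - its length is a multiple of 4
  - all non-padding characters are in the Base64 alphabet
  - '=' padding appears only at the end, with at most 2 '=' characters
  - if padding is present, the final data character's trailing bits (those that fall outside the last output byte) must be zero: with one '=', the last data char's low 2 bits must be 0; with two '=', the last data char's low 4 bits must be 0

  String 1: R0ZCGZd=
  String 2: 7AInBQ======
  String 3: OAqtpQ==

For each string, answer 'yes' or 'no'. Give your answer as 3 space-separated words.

Answer: no no yes

Derivation:
String 1: 'R0ZCGZd=' → invalid (bad trailing bits)
String 2: '7AInBQ======' → invalid (6 pad chars (max 2))
String 3: 'OAqtpQ==' → valid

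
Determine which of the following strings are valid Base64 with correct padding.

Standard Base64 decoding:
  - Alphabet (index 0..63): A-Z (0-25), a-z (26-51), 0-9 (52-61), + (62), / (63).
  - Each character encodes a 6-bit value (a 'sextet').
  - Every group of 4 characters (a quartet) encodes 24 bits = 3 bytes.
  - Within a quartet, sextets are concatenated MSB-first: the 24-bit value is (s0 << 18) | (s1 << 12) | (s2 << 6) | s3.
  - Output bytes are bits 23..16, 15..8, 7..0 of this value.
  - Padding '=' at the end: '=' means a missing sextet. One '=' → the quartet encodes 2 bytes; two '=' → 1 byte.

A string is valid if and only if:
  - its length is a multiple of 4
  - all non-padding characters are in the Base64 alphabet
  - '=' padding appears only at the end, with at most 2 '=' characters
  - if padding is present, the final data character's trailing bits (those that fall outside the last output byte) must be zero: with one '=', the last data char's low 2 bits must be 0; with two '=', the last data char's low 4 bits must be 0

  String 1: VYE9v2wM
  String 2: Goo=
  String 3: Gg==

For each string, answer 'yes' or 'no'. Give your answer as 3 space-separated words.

Answer: yes yes yes

Derivation:
String 1: 'VYE9v2wM' → valid
String 2: 'Goo=' → valid
String 3: 'Gg==' → valid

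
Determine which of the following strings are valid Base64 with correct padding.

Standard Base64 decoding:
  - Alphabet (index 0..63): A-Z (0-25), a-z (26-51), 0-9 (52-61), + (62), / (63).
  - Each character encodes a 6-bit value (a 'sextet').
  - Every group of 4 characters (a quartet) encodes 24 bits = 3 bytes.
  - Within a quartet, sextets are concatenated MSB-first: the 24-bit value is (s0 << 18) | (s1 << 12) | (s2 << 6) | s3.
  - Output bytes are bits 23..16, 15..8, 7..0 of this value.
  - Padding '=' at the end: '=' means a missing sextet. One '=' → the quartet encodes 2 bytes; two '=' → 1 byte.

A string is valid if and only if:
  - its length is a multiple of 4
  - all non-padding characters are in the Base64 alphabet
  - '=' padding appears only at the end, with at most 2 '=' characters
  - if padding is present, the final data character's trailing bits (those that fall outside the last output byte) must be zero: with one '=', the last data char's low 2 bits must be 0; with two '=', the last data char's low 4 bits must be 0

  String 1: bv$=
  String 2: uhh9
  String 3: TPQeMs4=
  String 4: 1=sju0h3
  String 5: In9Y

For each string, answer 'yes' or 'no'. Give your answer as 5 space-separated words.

String 1: 'bv$=' → invalid (bad char(s): ['$'])
String 2: 'uhh9' → valid
String 3: 'TPQeMs4=' → valid
String 4: '1=sju0h3' → invalid (bad char(s): ['=']; '=' in middle)
String 5: 'In9Y' → valid

Answer: no yes yes no yes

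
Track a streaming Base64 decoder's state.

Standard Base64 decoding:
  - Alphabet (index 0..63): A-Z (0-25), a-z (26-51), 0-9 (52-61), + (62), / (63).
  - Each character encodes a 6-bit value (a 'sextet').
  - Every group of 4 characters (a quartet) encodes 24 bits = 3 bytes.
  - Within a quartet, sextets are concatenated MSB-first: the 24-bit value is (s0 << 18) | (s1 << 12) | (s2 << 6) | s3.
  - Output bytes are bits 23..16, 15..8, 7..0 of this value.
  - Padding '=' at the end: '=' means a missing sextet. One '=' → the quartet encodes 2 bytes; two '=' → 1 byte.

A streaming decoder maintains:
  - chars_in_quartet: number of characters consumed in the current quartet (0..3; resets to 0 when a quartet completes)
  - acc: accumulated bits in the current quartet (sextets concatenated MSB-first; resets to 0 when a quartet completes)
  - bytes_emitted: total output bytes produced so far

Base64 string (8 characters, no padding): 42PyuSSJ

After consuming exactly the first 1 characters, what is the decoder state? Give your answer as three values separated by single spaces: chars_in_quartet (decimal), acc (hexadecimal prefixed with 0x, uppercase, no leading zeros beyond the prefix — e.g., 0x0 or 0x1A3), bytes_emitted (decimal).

Answer: 1 0x38 0

Derivation:
After char 0 ('4'=56): chars_in_quartet=1 acc=0x38 bytes_emitted=0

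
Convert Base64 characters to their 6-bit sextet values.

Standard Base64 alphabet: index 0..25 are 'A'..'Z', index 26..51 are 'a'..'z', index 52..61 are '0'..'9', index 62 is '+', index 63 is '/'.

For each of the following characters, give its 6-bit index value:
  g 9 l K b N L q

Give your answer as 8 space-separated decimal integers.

Answer: 32 61 37 10 27 13 11 42

Derivation:
'g': a..z range, 26 + ord('g') − ord('a') = 32
'9': 0..9 range, 52 + ord('9') − ord('0') = 61
'l': a..z range, 26 + ord('l') − ord('a') = 37
'K': A..Z range, ord('K') − ord('A') = 10
'b': a..z range, 26 + ord('b') − ord('a') = 27
'N': A..Z range, ord('N') − ord('A') = 13
'L': A..Z range, ord('L') − ord('A') = 11
'q': a..z range, 26 + ord('q') − ord('a') = 42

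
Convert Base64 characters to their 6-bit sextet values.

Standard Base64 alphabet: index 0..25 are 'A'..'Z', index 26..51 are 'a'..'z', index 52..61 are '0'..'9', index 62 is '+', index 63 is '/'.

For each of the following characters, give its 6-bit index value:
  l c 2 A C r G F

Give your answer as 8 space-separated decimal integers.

Answer: 37 28 54 0 2 43 6 5

Derivation:
'l': a..z range, 26 + ord('l') − ord('a') = 37
'c': a..z range, 26 + ord('c') − ord('a') = 28
'2': 0..9 range, 52 + ord('2') − ord('0') = 54
'A': A..Z range, ord('A') − ord('A') = 0
'C': A..Z range, ord('C') − ord('A') = 2
'r': a..z range, 26 + ord('r') − ord('a') = 43
'G': A..Z range, ord('G') − ord('A') = 6
'F': A..Z range, ord('F') − ord('A') = 5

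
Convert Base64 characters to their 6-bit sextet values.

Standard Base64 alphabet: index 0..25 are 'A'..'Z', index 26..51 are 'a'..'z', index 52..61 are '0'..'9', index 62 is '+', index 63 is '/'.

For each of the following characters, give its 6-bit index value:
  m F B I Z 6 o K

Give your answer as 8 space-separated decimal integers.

'm': a..z range, 26 + ord('m') − ord('a') = 38
'F': A..Z range, ord('F') − ord('A') = 5
'B': A..Z range, ord('B') − ord('A') = 1
'I': A..Z range, ord('I') − ord('A') = 8
'Z': A..Z range, ord('Z') − ord('A') = 25
'6': 0..9 range, 52 + ord('6') − ord('0') = 58
'o': a..z range, 26 + ord('o') − ord('a') = 40
'K': A..Z range, ord('K') − ord('A') = 10

Answer: 38 5 1 8 25 58 40 10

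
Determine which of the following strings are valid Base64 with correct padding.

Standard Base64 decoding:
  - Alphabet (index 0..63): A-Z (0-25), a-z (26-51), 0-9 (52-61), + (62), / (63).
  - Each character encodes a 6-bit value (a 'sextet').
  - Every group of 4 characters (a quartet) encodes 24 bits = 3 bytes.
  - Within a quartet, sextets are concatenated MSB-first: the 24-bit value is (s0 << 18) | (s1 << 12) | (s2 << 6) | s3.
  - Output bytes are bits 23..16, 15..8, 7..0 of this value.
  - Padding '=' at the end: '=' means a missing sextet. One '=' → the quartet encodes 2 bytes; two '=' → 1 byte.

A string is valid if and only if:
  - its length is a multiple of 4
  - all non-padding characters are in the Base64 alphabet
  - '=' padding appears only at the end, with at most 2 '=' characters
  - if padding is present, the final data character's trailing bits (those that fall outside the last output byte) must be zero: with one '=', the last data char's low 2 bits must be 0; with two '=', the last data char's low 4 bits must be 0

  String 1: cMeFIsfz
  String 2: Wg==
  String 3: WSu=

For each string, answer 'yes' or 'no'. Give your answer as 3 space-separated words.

String 1: 'cMeFIsfz' → valid
String 2: 'Wg==' → valid
String 3: 'WSu=' → invalid (bad trailing bits)

Answer: yes yes no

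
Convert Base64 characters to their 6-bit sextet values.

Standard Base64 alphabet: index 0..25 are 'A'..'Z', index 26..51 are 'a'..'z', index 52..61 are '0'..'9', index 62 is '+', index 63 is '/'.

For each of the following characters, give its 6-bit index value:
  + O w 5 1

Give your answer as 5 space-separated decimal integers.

'+': index 62
'O': A..Z range, ord('O') − ord('A') = 14
'w': a..z range, 26 + ord('w') − ord('a') = 48
'5': 0..9 range, 52 + ord('5') − ord('0') = 57
'1': 0..9 range, 52 + ord('1') − ord('0') = 53

Answer: 62 14 48 57 53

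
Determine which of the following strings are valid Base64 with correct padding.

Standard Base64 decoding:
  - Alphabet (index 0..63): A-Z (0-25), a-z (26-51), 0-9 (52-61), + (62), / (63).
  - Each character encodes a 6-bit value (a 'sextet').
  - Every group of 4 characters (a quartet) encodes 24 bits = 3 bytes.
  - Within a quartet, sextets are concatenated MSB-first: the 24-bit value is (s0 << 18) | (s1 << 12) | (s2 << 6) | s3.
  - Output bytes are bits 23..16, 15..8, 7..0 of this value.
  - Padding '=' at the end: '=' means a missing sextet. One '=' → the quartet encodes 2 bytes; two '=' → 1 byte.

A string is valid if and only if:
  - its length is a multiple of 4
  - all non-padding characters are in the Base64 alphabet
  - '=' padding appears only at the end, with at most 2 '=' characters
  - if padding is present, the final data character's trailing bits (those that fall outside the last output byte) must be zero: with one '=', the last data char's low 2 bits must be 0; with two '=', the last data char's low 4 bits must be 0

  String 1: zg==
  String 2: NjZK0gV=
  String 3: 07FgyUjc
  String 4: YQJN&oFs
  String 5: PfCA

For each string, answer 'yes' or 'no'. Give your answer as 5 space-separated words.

Answer: yes no yes no yes

Derivation:
String 1: 'zg==' → valid
String 2: 'NjZK0gV=' → invalid (bad trailing bits)
String 3: '07FgyUjc' → valid
String 4: 'YQJN&oFs' → invalid (bad char(s): ['&'])
String 5: 'PfCA' → valid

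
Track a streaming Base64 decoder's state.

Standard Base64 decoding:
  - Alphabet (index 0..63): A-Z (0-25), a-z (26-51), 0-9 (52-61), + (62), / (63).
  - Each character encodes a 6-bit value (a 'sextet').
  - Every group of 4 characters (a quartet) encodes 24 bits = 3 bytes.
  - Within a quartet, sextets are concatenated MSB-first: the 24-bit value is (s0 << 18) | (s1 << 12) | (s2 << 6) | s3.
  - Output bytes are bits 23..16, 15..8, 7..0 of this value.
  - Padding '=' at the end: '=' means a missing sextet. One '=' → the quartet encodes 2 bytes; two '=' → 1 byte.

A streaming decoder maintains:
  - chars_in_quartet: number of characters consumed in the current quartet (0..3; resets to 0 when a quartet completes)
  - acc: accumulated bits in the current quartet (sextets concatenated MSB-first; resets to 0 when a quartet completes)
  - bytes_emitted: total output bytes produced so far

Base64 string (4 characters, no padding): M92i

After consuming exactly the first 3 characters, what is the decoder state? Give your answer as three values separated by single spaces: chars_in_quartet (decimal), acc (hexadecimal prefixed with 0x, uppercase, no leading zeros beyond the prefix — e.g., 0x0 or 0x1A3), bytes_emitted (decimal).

Answer: 3 0xCF76 0

Derivation:
After char 0 ('M'=12): chars_in_quartet=1 acc=0xC bytes_emitted=0
After char 1 ('9'=61): chars_in_quartet=2 acc=0x33D bytes_emitted=0
After char 2 ('2'=54): chars_in_quartet=3 acc=0xCF76 bytes_emitted=0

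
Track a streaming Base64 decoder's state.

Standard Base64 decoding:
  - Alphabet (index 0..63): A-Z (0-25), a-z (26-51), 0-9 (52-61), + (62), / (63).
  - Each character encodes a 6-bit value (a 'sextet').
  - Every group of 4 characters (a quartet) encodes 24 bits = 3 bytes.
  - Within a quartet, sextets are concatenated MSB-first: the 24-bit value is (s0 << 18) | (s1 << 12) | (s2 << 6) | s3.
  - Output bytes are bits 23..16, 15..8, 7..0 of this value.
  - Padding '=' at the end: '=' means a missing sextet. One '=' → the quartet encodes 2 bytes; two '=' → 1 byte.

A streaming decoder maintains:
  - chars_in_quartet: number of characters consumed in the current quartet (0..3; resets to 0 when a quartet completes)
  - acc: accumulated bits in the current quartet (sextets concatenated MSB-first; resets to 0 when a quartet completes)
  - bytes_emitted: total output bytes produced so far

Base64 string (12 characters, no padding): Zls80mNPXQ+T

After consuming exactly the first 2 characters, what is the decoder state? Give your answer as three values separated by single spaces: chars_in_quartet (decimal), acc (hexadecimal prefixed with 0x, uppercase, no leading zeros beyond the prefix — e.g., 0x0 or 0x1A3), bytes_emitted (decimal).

Answer: 2 0x665 0

Derivation:
After char 0 ('Z'=25): chars_in_quartet=1 acc=0x19 bytes_emitted=0
After char 1 ('l'=37): chars_in_quartet=2 acc=0x665 bytes_emitted=0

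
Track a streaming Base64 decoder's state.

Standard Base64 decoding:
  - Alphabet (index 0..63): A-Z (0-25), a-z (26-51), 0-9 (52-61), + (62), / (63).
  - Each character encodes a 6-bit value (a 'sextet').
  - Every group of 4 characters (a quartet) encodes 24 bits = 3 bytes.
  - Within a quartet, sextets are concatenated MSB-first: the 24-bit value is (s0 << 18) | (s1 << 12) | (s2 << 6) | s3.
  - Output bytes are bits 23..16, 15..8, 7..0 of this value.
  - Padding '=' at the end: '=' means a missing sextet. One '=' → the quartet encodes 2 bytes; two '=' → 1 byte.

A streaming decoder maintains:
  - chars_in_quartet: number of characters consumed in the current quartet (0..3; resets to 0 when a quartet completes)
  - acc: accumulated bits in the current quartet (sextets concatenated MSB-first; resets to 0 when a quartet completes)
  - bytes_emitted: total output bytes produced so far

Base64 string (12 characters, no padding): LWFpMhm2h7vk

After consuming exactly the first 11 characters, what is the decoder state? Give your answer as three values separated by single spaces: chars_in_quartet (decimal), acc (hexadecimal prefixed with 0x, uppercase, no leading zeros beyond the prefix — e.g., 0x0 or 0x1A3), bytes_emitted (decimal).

Answer: 3 0x21EEF 6

Derivation:
After char 0 ('L'=11): chars_in_quartet=1 acc=0xB bytes_emitted=0
After char 1 ('W'=22): chars_in_quartet=2 acc=0x2D6 bytes_emitted=0
After char 2 ('F'=5): chars_in_quartet=3 acc=0xB585 bytes_emitted=0
After char 3 ('p'=41): chars_in_quartet=4 acc=0x2D6169 -> emit 2D 61 69, reset; bytes_emitted=3
After char 4 ('M'=12): chars_in_quartet=1 acc=0xC bytes_emitted=3
After char 5 ('h'=33): chars_in_quartet=2 acc=0x321 bytes_emitted=3
After char 6 ('m'=38): chars_in_quartet=3 acc=0xC866 bytes_emitted=3
After char 7 ('2'=54): chars_in_quartet=4 acc=0x3219B6 -> emit 32 19 B6, reset; bytes_emitted=6
After char 8 ('h'=33): chars_in_quartet=1 acc=0x21 bytes_emitted=6
After char 9 ('7'=59): chars_in_quartet=2 acc=0x87B bytes_emitted=6
After char 10 ('v'=47): chars_in_quartet=3 acc=0x21EEF bytes_emitted=6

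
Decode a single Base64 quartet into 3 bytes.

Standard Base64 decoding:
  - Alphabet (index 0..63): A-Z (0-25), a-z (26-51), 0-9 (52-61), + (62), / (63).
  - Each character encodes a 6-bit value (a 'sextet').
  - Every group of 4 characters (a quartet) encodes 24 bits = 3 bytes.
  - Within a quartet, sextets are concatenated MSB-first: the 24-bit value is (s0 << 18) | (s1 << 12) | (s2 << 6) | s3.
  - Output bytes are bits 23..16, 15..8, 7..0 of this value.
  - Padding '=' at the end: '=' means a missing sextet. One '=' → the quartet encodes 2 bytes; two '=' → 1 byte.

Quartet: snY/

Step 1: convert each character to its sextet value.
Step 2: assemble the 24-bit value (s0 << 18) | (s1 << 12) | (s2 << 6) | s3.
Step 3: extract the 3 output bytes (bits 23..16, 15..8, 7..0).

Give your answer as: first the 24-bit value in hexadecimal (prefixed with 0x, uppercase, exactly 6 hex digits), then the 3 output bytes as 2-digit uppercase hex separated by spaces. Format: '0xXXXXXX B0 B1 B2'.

Answer: 0xB2763F B2 76 3F

Derivation:
Sextets: s=44, n=39, Y=24, /=63
24-bit: (44<<18) | (39<<12) | (24<<6) | 63
      = 0xB00000 | 0x027000 | 0x000600 | 0x00003F
      = 0xB2763F
Bytes: (v>>16)&0xFF=B2, (v>>8)&0xFF=76, v&0xFF=3F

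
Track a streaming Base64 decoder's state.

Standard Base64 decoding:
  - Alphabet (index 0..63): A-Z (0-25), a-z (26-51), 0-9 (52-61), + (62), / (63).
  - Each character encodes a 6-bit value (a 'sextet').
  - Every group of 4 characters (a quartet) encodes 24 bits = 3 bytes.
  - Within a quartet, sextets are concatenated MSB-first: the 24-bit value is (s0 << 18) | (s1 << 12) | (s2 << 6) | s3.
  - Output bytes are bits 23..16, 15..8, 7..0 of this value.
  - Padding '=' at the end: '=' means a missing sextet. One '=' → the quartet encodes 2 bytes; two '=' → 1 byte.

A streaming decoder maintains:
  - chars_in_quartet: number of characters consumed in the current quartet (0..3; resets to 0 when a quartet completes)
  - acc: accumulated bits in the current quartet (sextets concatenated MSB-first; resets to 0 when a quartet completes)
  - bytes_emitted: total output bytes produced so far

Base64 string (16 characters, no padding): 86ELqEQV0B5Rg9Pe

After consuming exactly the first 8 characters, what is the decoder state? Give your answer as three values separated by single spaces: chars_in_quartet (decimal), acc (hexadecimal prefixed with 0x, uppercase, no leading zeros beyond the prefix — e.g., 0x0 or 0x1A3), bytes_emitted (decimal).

After char 0 ('8'=60): chars_in_quartet=1 acc=0x3C bytes_emitted=0
After char 1 ('6'=58): chars_in_quartet=2 acc=0xF3A bytes_emitted=0
After char 2 ('E'=4): chars_in_quartet=3 acc=0x3CE84 bytes_emitted=0
After char 3 ('L'=11): chars_in_quartet=4 acc=0xF3A10B -> emit F3 A1 0B, reset; bytes_emitted=3
After char 4 ('q'=42): chars_in_quartet=1 acc=0x2A bytes_emitted=3
After char 5 ('E'=4): chars_in_quartet=2 acc=0xA84 bytes_emitted=3
After char 6 ('Q'=16): chars_in_quartet=3 acc=0x2A110 bytes_emitted=3
After char 7 ('V'=21): chars_in_quartet=4 acc=0xA84415 -> emit A8 44 15, reset; bytes_emitted=6

Answer: 0 0x0 6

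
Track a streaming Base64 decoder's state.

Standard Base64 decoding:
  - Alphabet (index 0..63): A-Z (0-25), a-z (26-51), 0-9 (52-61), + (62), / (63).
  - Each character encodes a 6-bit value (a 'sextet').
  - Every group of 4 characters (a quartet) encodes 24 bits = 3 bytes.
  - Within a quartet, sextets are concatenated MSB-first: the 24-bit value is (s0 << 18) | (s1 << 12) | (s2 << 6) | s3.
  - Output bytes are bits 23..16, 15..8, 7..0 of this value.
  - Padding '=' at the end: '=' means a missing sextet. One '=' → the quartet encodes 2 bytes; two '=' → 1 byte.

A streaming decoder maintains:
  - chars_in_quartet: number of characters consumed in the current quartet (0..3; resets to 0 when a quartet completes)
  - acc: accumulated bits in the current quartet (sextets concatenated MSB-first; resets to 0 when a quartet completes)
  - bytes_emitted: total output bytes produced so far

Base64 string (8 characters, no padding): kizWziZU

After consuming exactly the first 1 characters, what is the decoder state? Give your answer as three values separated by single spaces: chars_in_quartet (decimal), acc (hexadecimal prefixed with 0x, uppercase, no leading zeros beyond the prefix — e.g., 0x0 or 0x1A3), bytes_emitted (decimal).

After char 0 ('k'=36): chars_in_quartet=1 acc=0x24 bytes_emitted=0

Answer: 1 0x24 0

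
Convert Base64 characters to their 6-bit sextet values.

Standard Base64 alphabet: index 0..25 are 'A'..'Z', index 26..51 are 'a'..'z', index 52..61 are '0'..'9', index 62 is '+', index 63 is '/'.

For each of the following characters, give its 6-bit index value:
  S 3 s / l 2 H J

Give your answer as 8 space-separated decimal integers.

Answer: 18 55 44 63 37 54 7 9

Derivation:
'S': A..Z range, ord('S') − ord('A') = 18
'3': 0..9 range, 52 + ord('3') − ord('0') = 55
's': a..z range, 26 + ord('s') − ord('a') = 44
'/': index 63
'l': a..z range, 26 + ord('l') − ord('a') = 37
'2': 0..9 range, 52 + ord('2') − ord('0') = 54
'H': A..Z range, ord('H') − ord('A') = 7
'J': A..Z range, ord('J') − ord('A') = 9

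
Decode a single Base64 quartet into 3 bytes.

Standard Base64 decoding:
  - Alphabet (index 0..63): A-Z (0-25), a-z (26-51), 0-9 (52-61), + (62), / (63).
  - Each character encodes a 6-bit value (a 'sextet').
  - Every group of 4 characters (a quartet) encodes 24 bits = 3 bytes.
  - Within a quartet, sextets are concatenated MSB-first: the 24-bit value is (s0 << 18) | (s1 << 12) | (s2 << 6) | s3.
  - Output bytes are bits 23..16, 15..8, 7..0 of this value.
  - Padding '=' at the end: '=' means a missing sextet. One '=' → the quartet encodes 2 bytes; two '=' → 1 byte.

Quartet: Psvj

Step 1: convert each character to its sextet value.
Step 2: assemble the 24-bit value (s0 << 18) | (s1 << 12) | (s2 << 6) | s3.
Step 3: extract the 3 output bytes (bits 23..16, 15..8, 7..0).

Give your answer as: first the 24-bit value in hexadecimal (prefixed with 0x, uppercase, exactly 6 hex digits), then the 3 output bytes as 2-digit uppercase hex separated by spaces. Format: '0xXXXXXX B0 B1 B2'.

Sextets: P=15, s=44, v=47, j=35
24-bit: (15<<18) | (44<<12) | (47<<6) | 35
      = 0x3C0000 | 0x02C000 | 0x000BC0 | 0x000023
      = 0x3ECBE3
Bytes: (v>>16)&0xFF=3E, (v>>8)&0xFF=CB, v&0xFF=E3

Answer: 0x3ECBE3 3E CB E3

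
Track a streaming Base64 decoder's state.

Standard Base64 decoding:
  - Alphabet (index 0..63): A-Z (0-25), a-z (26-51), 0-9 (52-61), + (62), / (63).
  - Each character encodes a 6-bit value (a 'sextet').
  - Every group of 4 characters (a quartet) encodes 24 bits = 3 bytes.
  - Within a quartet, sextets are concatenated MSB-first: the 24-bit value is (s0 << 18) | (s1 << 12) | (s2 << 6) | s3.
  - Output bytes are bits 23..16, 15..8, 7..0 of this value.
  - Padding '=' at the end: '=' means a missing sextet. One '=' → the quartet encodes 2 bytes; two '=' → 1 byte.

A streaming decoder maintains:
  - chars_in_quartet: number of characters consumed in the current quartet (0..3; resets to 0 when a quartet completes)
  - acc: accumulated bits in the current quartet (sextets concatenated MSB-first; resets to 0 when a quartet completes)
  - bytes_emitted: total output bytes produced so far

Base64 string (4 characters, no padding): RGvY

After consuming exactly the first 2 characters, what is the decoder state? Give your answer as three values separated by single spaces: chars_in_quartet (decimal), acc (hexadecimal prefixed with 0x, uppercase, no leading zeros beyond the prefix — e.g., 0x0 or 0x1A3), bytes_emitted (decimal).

Answer: 2 0x446 0

Derivation:
After char 0 ('R'=17): chars_in_quartet=1 acc=0x11 bytes_emitted=0
After char 1 ('G'=6): chars_in_quartet=2 acc=0x446 bytes_emitted=0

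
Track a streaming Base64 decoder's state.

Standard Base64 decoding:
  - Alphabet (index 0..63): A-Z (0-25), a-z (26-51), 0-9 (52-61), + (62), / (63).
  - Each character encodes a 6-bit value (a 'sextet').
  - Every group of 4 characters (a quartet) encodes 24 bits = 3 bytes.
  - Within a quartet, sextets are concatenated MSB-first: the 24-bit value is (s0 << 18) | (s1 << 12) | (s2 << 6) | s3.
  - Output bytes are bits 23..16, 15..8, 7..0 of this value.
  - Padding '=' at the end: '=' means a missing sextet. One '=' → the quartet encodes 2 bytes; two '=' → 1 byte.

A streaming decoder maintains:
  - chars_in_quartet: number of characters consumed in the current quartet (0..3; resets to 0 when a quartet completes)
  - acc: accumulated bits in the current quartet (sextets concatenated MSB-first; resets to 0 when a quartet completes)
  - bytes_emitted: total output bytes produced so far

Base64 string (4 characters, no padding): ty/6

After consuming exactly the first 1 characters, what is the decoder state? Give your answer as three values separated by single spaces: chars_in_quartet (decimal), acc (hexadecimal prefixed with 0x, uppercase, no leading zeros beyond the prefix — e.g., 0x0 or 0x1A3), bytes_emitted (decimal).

Answer: 1 0x2D 0

Derivation:
After char 0 ('t'=45): chars_in_quartet=1 acc=0x2D bytes_emitted=0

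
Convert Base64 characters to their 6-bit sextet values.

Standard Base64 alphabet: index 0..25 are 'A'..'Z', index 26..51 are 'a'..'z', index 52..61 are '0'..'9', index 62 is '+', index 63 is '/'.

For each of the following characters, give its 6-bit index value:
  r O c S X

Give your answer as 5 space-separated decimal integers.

'r': a..z range, 26 + ord('r') − ord('a') = 43
'O': A..Z range, ord('O') − ord('A') = 14
'c': a..z range, 26 + ord('c') − ord('a') = 28
'S': A..Z range, ord('S') − ord('A') = 18
'X': A..Z range, ord('X') − ord('A') = 23

Answer: 43 14 28 18 23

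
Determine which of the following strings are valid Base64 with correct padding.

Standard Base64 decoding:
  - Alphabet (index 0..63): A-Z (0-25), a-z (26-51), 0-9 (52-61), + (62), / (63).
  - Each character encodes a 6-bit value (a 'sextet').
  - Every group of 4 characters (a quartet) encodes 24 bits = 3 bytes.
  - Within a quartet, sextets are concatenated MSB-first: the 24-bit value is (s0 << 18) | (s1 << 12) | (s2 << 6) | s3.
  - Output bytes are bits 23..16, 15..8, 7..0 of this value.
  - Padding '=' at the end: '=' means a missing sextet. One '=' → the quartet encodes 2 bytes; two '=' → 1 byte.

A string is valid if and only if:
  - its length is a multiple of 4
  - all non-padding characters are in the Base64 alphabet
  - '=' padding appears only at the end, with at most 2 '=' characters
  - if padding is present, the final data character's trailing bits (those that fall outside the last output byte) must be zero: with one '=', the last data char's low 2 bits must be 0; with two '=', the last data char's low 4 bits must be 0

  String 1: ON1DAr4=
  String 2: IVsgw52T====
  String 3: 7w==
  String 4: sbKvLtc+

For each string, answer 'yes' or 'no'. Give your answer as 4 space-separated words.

String 1: 'ON1DAr4=' → valid
String 2: 'IVsgw52T====' → invalid (4 pad chars (max 2))
String 3: '7w==' → valid
String 4: 'sbKvLtc+' → valid

Answer: yes no yes yes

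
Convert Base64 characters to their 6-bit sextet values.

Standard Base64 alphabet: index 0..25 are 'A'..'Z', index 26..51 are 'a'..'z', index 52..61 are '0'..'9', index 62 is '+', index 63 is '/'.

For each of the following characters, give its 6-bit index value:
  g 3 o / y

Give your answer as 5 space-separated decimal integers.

'g': a..z range, 26 + ord('g') − ord('a') = 32
'3': 0..9 range, 52 + ord('3') − ord('0') = 55
'o': a..z range, 26 + ord('o') − ord('a') = 40
'/': index 63
'y': a..z range, 26 + ord('y') − ord('a') = 50

Answer: 32 55 40 63 50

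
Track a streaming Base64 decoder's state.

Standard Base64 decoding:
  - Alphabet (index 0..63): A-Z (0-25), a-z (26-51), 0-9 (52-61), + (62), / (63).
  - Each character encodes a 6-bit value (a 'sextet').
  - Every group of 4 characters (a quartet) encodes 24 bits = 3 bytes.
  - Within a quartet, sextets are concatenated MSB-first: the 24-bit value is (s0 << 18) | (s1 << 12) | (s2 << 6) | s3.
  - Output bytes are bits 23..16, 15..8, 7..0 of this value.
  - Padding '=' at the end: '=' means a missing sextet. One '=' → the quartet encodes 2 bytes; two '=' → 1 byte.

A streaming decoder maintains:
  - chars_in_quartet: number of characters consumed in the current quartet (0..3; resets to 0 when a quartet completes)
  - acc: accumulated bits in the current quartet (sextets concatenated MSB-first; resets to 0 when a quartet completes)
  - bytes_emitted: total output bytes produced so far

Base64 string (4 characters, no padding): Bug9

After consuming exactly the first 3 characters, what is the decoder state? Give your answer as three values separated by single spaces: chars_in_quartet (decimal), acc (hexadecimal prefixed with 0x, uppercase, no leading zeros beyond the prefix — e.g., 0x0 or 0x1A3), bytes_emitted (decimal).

Answer: 3 0x1BA0 0

Derivation:
After char 0 ('B'=1): chars_in_quartet=1 acc=0x1 bytes_emitted=0
After char 1 ('u'=46): chars_in_quartet=2 acc=0x6E bytes_emitted=0
After char 2 ('g'=32): chars_in_quartet=3 acc=0x1BA0 bytes_emitted=0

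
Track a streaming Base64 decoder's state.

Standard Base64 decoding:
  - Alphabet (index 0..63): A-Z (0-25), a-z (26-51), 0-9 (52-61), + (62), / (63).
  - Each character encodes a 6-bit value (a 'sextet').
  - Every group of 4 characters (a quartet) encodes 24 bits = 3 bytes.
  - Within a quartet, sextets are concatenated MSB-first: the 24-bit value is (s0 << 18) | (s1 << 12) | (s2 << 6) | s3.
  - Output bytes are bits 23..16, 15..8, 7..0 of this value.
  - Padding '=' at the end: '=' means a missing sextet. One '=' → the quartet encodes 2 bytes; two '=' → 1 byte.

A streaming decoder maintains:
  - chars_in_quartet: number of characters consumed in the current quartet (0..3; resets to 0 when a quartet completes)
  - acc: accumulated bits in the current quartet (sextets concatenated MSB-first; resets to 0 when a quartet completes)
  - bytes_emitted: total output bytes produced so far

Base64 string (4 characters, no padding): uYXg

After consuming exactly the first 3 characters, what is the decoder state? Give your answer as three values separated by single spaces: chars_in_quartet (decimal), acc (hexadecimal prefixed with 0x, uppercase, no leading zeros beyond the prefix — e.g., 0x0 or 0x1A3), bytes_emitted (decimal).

Answer: 3 0x2E617 0

Derivation:
After char 0 ('u'=46): chars_in_quartet=1 acc=0x2E bytes_emitted=0
After char 1 ('Y'=24): chars_in_quartet=2 acc=0xB98 bytes_emitted=0
After char 2 ('X'=23): chars_in_quartet=3 acc=0x2E617 bytes_emitted=0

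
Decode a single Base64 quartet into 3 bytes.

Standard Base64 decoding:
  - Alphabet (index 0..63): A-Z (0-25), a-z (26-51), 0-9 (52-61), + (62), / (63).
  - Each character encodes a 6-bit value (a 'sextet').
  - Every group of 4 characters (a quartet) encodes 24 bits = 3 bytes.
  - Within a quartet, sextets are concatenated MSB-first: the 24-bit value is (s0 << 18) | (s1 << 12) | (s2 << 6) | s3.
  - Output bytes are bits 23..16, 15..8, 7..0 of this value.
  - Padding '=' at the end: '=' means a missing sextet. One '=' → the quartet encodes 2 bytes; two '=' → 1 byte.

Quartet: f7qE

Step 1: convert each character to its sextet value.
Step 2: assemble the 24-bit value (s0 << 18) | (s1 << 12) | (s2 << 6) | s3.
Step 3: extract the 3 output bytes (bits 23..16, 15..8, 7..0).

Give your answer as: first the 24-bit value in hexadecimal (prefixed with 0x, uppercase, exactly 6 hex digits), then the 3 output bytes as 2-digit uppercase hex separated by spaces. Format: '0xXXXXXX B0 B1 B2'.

Sextets: f=31, 7=59, q=42, E=4
24-bit: (31<<18) | (59<<12) | (42<<6) | 4
      = 0x7C0000 | 0x03B000 | 0x000A80 | 0x000004
      = 0x7FBA84
Bytes: (v>>16)&0xFF=7F, (v>>8)&0xFF=BA, v&0xFF=84

Answer: 0x7FBA84 7F BA 84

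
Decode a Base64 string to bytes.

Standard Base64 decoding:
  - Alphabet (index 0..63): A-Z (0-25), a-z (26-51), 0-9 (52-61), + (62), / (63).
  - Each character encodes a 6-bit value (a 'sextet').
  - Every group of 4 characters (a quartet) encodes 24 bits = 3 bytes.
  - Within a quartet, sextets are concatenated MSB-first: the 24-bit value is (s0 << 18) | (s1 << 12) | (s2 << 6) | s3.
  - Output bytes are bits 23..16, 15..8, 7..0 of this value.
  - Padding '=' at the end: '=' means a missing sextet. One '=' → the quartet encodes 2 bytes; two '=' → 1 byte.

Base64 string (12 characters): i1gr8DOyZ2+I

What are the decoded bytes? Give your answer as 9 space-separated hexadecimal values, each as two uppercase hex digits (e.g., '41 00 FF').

Answer: 8B 58 2B F0 33 B2 67 6F 88

Derivation:
After char 0 ('i'=34): chars_in_quartet=1 acc=0x22 bytes_emitted=0
After char 1 ('1'=53): chars_in_quartet=2 acc=0x8B5 bytes_emitted=0
After char 2 ('g'=32): chars_in_quartet=3 acc=0x22D60 bytes_emitted=0
After char 3 ('r'=43): chars_in_quartet=4 acc=0x8B582B -> emit 8B 58 2B, reset; bytes_emitted=3
After char 4 ('8'=60): chars_in_quartet=1 acc=0x3C bytes_emitted=3
After char 5 ('D'=3): chars_in_quartet=2 acc=0xF03 bytes_emitted=3
After char 6 ('O'=14): chars_in_quartet=3 acc=0x3C0CE bytes_emitted=3
After char 7 ('y'=50): chars_in_quartet=4 acc=0xF033B2 -> emit F0 33 B2, reset; bytes_emitted=6
After char 8 ('Z'=25): chars_in_quartet=1 acc=0x19 bytes_emitted=6
After char 9 ('2'=54): chars_in_quartet=2 acc=0x676 bytes_emitted=6
After char 10 ('+'=62): chars_in_quartet=3 acc=0x19DBE bytes_emitted=6
After char 11 ('I'=8): chars_in_quartet=4 acc=0x676F88 -> emit 67 6F 88, reset; bytes_emitted=9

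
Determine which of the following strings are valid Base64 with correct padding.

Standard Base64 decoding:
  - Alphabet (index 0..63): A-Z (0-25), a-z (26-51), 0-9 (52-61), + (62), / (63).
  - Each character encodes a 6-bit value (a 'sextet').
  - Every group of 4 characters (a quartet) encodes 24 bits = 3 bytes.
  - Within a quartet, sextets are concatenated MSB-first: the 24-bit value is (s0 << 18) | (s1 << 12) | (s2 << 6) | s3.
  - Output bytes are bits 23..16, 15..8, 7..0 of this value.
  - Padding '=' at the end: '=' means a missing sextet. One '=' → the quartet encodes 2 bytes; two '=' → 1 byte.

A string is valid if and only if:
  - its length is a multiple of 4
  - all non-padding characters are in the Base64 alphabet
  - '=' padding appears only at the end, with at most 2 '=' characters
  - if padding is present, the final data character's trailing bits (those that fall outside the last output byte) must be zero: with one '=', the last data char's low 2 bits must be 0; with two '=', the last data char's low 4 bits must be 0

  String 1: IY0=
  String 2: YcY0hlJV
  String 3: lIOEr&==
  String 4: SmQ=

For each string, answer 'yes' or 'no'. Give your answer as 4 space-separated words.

Answer: yes yes no yes

Derivation:
String 1: 'IY0=' → valid
String 2: 'YcY0hlJV' → valid
String 3: 'lIOEr&==' → invalid (bad char(s): ['&'])
String 4: 'SmQ=' → valid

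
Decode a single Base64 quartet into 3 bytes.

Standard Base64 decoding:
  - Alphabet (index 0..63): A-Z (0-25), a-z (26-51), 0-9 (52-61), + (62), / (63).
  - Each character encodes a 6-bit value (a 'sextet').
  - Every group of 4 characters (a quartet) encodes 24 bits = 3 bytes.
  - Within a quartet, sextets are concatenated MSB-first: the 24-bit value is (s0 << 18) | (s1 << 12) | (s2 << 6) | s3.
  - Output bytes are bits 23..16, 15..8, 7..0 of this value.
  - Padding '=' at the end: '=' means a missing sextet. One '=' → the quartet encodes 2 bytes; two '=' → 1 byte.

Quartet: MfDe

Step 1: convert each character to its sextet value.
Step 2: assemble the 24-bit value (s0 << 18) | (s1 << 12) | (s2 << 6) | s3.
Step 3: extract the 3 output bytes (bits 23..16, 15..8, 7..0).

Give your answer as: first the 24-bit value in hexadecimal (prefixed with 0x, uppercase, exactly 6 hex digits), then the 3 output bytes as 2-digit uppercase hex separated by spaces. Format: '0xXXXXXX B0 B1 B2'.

Sextets: M=12, f=31, D=3, e=30
24-bit: (12<<18) | (31<<12) | (3<<6) | 30
      = 0x300000 | 0x01F000 | 0x0000C0 | 0x00001E
      = 0x31F0DE
Bytes: (v>>16)&0xFF=31, (v>>8)&0xFF=F0, v&0xFF=DE

Answer: 0x31F0DE 31 F0 DE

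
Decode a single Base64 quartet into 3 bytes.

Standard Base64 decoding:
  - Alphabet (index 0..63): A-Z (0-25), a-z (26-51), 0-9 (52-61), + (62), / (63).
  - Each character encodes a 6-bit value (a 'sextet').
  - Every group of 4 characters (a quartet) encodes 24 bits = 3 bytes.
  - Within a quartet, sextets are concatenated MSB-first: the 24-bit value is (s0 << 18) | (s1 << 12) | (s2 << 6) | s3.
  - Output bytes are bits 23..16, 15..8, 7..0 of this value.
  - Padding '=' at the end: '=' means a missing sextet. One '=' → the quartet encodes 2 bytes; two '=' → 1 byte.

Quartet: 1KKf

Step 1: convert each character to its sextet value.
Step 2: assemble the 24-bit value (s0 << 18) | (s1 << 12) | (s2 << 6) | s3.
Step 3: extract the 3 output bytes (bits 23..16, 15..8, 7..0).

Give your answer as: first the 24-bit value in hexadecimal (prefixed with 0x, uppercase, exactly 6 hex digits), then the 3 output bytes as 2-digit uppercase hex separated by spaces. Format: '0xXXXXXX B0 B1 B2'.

Answer: 0xD4A29F D4 A2 9F

Derivation:
Sextets: 1=53, K=10, K=10, f=31
24-bit: (53<<18) | (10<<12) | (10<<6) | 31
      = 0xD40000 | 0x00A000 | 0x000280 | 0x00001F
      = 0xD4A29F
Bytes: (v>>16)&0xFF=D4, (v>>8)&0xFF=A2, v&0xFF=9F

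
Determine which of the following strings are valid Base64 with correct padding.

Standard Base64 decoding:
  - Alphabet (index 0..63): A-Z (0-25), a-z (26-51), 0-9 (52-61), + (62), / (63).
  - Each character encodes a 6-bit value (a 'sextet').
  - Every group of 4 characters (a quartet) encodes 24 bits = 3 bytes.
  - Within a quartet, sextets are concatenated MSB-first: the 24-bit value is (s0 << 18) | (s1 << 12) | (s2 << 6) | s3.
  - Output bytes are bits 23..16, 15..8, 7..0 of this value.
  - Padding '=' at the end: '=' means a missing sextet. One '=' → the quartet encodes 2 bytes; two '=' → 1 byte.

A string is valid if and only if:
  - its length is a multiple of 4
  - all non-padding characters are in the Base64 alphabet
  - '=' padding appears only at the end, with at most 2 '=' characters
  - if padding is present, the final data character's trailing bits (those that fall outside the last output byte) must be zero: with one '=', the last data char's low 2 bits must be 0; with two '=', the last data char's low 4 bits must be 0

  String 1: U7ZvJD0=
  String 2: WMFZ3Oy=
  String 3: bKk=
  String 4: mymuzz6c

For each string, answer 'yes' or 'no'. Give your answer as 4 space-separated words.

Answer: yes no yes yes

Derivation:
String 1: 'U7ZvJD0=' → valid
String 2: 'WMFZ3Oy=' → invalid (bad trailing bits)
String 3: 'bKk=' → valid
String 4: 'mymuzz6c' → valid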